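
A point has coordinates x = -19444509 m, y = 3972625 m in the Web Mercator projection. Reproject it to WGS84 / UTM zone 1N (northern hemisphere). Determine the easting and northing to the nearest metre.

Web Mercator inverse (R = 6378137 m) → φ = 33.58060059°, λ = -174.67299627°.
UTM 1N forward: E = 715967.313 m, N = 3718081.928 m.

E 715967 m, N 3718082 m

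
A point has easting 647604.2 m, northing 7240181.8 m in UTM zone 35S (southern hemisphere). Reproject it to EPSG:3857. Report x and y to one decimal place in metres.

x 3168375.3 m, y -2869174.8 m

Unproject from UTM 35S (λ₀ = 27°) → φ = -24.94650018°, λ = 28.46199993°.
Web Mercator (R = 6378137 m): x = 3168375.340 m, y = -2869174.806 m.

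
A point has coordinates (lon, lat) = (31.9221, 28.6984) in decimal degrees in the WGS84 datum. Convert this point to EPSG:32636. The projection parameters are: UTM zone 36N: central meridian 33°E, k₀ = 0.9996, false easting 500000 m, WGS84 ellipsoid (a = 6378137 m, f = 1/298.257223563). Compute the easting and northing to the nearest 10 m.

E 394710 m, N 3175050 m

Zone 36 central meridian λ₀ = 6×36 − 183 = 33°; Δλ = -1.0779°.
Transverse Mercator on WGS84 with k₀ = 0.9996 gives E = 394705.932 m, N = 3175047.315 m.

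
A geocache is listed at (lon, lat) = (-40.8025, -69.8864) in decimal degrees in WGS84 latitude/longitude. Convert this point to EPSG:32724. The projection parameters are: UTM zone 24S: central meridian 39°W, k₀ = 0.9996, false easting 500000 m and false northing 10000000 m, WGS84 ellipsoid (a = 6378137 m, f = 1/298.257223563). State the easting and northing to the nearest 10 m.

Zone 24 central meridian λ₀ = 6×24 − 183 = -39°; Δλ = -1.8025°.
Transverse Mercator on WGS84 with k₀ = 0.9996 gives E = 430830.635 m, N = 2245773.392 m.

E 430830 m, N 2245770 m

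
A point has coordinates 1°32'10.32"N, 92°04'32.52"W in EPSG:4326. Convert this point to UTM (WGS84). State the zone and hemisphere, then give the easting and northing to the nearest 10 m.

Longitude -92.0757° lies in the 6° band [-96°, -90°), giving zone 15; latitude is north of the equator, so 15N.
Zone 15 central meridian λ₀ = 6×15 − 183 = -93°; Δλ = +0.9243°.
Transverse Mercator on WGS84 with k₀ = 0.9996 gives E = 602819.213 m, N = 169818.900 m.

Zone 15N: E 602820 m, N 169820 m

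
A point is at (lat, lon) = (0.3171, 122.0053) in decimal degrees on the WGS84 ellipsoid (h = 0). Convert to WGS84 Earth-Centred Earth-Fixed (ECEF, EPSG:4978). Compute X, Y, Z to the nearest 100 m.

WGS84: a = 6378137 m, e² = 0.006694380; N(φ) = a/√(1−e²sin²φ) = 6378137.654 m.
X = (N+h)·cosφ·cosλ = -3380346.570 m; Y = (N+h)·cosφ·sinλ = 5408571.989 m; Z = (N(1−e²)+h)·sinφ = 35062.927 m.

X -3380300 m, Y 5408600 m, Z 35100 m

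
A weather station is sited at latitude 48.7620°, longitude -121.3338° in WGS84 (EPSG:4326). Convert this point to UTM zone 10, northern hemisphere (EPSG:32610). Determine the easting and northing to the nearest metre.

E 622447 m, N 5402338 m

Zone 10 central meridian λ₀ = 6×10 − 183 = -123°; Δλ = +1.6662°.
Transverse Mercator on WGS84 with k₀ = 0.9996 gives E = 622447.444 m, N = 5402338.019 m.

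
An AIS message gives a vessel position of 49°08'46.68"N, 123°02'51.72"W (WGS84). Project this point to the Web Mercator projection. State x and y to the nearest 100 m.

x -13697600 m, y 6299700 m

Web Mercator is spherical with R = a = 6378137 m.
x = R·λ = 6378137 × -2.147587502 = -13697607.307 m.
y = R·ln tan(π/4 + φ/2) = 6378137 × 0.987705658 = 6299722.000 m.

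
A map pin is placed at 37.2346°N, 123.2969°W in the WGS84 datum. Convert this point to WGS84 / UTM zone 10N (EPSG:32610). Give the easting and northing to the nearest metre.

Zone 10 central meridian λ₀ = 6×10 − 183 = -123°; Δλ = -0.2969°.
Transverse Mercator on WGS84 with k₀ = 0.9996 gives E = 473664.355 m, N = 4120939.114 m.

E 473664 m, N 4120939 m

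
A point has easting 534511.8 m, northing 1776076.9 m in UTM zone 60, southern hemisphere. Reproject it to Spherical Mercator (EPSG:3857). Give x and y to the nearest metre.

Unproject from UTM 60S (λ₀ = 177°) → φ = -74.10359963°, λ = 178.12889908°.
Web Mercator (R = 6378137 m): x = 19829218.341 m, y = -12557517.675 m.

x 19829218 m, y -12557518 m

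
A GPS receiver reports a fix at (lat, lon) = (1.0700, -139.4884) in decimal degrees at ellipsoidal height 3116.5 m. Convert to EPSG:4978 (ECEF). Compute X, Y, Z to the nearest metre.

X -4850664 m, Y -4144557 m, Z 118366 m

WGS84: a = 6378137 m, e² = 0.006694380; N(φ) = a/√(1−e²sin²φ) = 6378144.445 m.
X = (N+h)·cosφ·cosλ = -4850663.771 m; Y = (N+h)·cosφ·sinλ = -4144556.954 m; Z = (N(1−e²)+h)·sinφ = 118365.934 m.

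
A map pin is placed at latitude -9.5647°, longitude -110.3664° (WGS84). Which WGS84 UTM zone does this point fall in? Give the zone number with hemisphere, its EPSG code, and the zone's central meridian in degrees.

UTM zone = ⌊(λ + 180)/6⌋ + 1; -110.3664° ∈ [-114°, -108°) → zone 12.
Hemisphere: S (φ < 0).
Central meridian λ₀ = 6×12 − 183 = -111°.
EPSG code: 32712.

Zone 12S (EPSG:32712), central meridian -111°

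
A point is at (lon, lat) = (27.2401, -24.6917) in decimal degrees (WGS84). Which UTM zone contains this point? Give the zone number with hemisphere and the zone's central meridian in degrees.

UTM zone = ⌊(λ + 180)/6⌋ + 1; 27.2401° ∈ [24°, 30°) → zone 35.
Hemisphere: S (φ < 0).
Central meridian λ₀ = 6×35 − 183 = 27°.

Zone 35S, central meridian 27°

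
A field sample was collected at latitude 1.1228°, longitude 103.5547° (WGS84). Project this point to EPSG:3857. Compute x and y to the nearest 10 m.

Web Mercator is spherical with R = a = 6378137 m.
x = R·λ = 6378137 × 1.807370471 = 11527656.473 m.
y = R·ln tan(π/4 + φ/2) = 6378137 × 0.019597811 = 124997.525 m.

x 11527660 m, y 125000 m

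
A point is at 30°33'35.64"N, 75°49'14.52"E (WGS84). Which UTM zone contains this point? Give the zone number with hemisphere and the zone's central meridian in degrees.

Zone 43N, central meridian 75°

UTM zone = ⌊(λ + 180)/6⌋ + 1; 75.8207° ∈ [72°, 78°) → zone 43.
Hemisphere: N (φ ≥ 0).
Central meridian λ₀ = 6×43 − 183 = 75°.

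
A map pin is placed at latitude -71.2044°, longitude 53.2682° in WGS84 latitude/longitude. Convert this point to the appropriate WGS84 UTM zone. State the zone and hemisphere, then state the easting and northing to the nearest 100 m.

Longitude 53.2682° lies in the 6° band [48°, 54°), giving zone 39; latitude is south of the equator, so 39S.
Zone 39 central meridian λ₀ = 6×39 − 183 = 51°; Δλ = +2.2682°.
Transverse Mercator on WGS84 with k₀ = 0.9996 gives E = 581547.696 m, N = 2098277.993 m.

Zone 39S: E 581500 m, N 2098300 m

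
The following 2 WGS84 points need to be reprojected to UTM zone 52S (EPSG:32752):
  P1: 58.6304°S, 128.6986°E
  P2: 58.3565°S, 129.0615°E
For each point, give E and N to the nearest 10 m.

UTM zone 52S: λ₀ = 129°, k₀ = 0.9996.
P1 (-58.6304°, 128.6986°) → (482498.706, 3501062.664) m.
P2 (-58.3565°, 129.0615°) → (503599.016, 3531596.830) m.

P1: E 482500 m, N 3501060 m; P2: E 503600 m, N 3531600 m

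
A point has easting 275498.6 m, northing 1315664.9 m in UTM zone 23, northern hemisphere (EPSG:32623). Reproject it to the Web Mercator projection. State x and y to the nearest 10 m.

Unproject from UTM 23N (λ₀ = -45°) → φ = 11.89399990°, λ = -47.06110034°.
Web Mercator (R = 6378137 m): x = -5238817.726 m, y = 1333647.280 m.

x -5238820 m, y 1333650 m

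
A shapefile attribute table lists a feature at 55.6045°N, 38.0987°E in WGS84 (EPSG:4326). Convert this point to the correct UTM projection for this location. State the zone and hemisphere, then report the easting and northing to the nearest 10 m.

Zone 37N: E 443220 m, N 6162430 m

Longitude 38.0987° lies in the 6° band [36°, 42°), giving zone 37; latitude is north of the equator, so 37N.
Zone 37 central meridian λ₀ = 6×37 − 183 = 39°; Δλ = -0.9013°.
Transverse Mercator on WGS84 with k₀ = 0.9996 gives E = 443216.041 m, N = 6162431.480 m.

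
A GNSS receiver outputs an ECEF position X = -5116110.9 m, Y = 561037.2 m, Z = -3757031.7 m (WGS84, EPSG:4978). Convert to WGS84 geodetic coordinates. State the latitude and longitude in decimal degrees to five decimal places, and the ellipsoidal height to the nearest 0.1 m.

lat -36.31200°, lon 173.74190°, h 1498.4 m

λ = atan2(Y, X) = 173.74190033°; p = √(X²+Y²) = 5146780.9 m.
Bowring's method on WGS84 (a = 6378137 m, b = 6356752.314 m) gives φ = -36.31199967°, h = 1498.423 m.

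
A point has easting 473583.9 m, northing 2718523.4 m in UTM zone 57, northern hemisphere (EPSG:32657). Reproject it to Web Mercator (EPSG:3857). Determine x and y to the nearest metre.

Unproject from UTM 57N (λ₀ = 159°) → φ = 24.58049971°, λ = 158.73909989°.
Web Mercator (R = 6378137 m): x = 17670755.769 m, y = 2824305.767 m.

x 17670756 m, y 2824306 m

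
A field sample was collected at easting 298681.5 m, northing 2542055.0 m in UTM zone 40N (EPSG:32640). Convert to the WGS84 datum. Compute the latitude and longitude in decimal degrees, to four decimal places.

Zone 40N: λ₀ = 57°, k₀ = 0.9996, false easting 500000 m.
Meridian distance M = (N − FN)/k₀ = 2543072.2 m.
Inverse transverse Mercator on WGS84 gives φ = 22.97460001°, λ = 55.03619956°.

lat 22.9746°, lon 55.0362°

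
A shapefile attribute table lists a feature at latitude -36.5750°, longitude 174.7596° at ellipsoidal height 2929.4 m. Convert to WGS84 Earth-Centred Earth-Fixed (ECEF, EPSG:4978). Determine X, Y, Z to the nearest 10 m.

WGS84: a = 6378137 m, e² = 0.006694380; N(φ) = a/√(1−e²sin²φ) = 6385730.796 m.
X = (N+h)·cosφ·cosλ = -5109144.975 m; Y = (N+h)·cosφ·sinλ = 468601.213 m; Z = (N(1−e²)+h)·sinφ = -3781367.100 m.

X -5109140 m, Y 468600 m, Z -3781370 m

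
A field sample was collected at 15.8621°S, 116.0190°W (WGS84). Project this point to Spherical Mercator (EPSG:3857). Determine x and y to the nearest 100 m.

Web Mercator is spherical with R = a = 6378137 m.
x = R·λ = 6378137 × -2.024913545 = -12915176.002 m.
y = R·ln tan(π/4 + φ/2) = 6378137 × -0.280451591 = -1788758.666 m.

x -12915200 m, y -1788800 m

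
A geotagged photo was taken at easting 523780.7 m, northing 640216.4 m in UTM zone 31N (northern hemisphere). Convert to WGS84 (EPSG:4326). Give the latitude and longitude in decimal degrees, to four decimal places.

Zone 31N: λ₀ = 3°, k₀ = 0.9996, false easting 500000 m.
Meridian distance M = (N − FN)/k₀ = 640472.6 m.
Inverse transverse Mercator on WGS84 gives φ = 5.79200018°, λ = 3.21479996°.

lat 5.7920°, lon 3.2148°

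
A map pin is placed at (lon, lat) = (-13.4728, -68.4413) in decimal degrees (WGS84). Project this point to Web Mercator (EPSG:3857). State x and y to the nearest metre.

x -1499785 m, y -10579403 m

Web Mercator is spherical with R = a = 6378137 m.
x = R·λ = 6378137 × -0.235144719 = -1499785.236 m.
y = R·ln tan(π/4 + φ/2) = 6378137 × -1.658698000 = -10579403.087 m.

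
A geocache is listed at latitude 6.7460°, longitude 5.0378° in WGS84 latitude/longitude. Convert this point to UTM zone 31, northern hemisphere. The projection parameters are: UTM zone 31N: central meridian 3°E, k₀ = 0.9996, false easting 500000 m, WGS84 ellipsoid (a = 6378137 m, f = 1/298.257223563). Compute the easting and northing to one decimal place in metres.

Zone 31 central meridian λ₀ = 6×31 − 183 = 3°; Δλ = +2.0378°.
Transverse Mercator on WGS84 with k₀ = 0.9996 gives E = 725243.104 m, N = 746140.868 m.

E 725243.1 m, N 746140.9 m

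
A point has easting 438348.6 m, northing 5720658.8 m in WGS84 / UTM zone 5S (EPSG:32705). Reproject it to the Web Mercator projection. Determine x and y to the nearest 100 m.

Unproject from UTM 5S (λ₀ = -153°) → φ = -38.66050030°, λ = -153.70859993°.
Web Mercator (R = 6378137 m): x = -17110763.075 m, y = -4673157.170 m.

x -17110800 m, y -4673200 m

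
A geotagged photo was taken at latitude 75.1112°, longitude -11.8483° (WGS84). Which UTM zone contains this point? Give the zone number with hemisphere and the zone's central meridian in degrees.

UTM zone = ⌊(λ + 180)/6⌋ + 1; -11.8483° ∈ [-12°, -6°) → zone 29.
Hemisphere: N (φ ≥ 0).
Central meridian λ₀ = 6×29 − 183 = -9°.

Zone 29N, central meridian -9°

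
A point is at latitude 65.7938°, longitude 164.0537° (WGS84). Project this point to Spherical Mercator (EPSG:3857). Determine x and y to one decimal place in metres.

x 18262374.3 m, y 9820637.9 m

Web Mercator is spherical with R = a = 6378137 m.
x = R·λ = 6378137 × 2.863277215 = 18262374.347 m.
y = R·ln tan(π/4 + φ/2) = 6378137 × 1.539734549 = 9820637.894 m.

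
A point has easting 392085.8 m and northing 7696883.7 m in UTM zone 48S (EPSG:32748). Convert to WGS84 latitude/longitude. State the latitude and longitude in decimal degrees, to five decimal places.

lat -20.82490°, lon 103.96290°

Zone 48S: λ₀ = 105°, k₀ = 0.9996, false easting 500000 m, false northing 10000000 m.
Meridian distance M = (N − FN)/k₀ = -2304037.9 m.
Inverse transverse Mercator on WGS84 gives φ = -20.82490014°, λ = 103.96290009°.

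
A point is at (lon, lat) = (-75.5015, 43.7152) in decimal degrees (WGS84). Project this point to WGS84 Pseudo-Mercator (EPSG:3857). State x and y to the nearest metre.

x -8404789 m, y 5421474 m

Web Mercator is spherical with R = a = 6378137 m.
x = R·λ = 6378137 × -1.317749765 = -8404788.534 m.
y = R·ln tan(π/4 + φ/2) = 6378137 × 0.850009021 = 5421473.989 m.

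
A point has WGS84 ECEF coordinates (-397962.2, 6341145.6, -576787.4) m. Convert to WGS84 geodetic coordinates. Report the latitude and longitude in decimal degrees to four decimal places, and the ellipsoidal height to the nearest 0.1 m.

lat -5.2219°, lon 93.5911°, h 1786.7 m

λ = atan2(Y, X) = 93.59110019°; p = √(X²+Y²) = 6353621.1 m.
Bowring's method on WGS84 (a = 6378137 m, b = 6356752.314 m) gives φ = -5.22190015°, h = 1786.716 m.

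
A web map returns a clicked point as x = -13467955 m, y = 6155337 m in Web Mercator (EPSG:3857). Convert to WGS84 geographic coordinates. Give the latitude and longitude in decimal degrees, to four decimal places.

lat 48.2906°, lon -120.9847°

R = 6378137 m. λ = x/R = -120.98469822°.
φ = 2·arctan(exp(y/R)) − 90° = 2·arctan(2.62497) − 90° = 48.29059877°.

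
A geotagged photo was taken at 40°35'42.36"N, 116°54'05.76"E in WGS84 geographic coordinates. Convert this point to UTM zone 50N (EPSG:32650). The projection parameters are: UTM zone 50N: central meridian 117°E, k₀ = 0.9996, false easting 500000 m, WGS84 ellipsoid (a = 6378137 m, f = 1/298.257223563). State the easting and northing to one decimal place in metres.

E 491674.0 m, N 4493815.6 m

Zone 50 central meridian λ₀ = 6×50 − 183 = 117°; Δλ = -0.0984°.
Transverse Mercator on WGS84 with k₀ = 0.9996 gives E = 491673.973 m, N = 4493815.556 m.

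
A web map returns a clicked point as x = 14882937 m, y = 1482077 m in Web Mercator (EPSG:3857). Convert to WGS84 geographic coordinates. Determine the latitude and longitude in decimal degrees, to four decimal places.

lat 13.1955°, lon 133.6957°

R = 6378137 m. λ = x/R = 133.69569780°.
φ = 2·arctan(exp(y/R)) − 90° = 2·arctan(1.26158) − 90° = 13.19550408°.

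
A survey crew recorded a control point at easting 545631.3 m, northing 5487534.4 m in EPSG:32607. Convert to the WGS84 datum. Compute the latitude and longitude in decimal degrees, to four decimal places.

lat 49.5387°, lon -140.3693°

Zone 7N: λ₀ = -141°, k₀ = 0.9996, false easting 500000 m.
Meridian distance M = (N − FN)/k₀ = 5489730.3 m.
Inverse transverse Mercator on WGS84 gives φ = 49.53869999°, λ = -140.36929991°.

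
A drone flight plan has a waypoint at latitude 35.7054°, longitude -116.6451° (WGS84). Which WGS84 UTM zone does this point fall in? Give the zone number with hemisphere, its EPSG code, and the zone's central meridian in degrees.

UTM zone = ⌊(λ + 180)/6⌋ + 1; -116.6451° ∈ [-120°, -114°) → zone 11.
Hemisphere: N (φ ≥ 0).
Central meridian λ₀ = 6×11 − 183 = -117°.
EPSG code: 32611.

Zone 11N (EPSG:32611), central meridian -117°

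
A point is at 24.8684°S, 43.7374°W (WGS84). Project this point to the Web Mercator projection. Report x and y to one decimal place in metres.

x -4868825.1 m, y -2859589.2 m

Web Mercator is spherical with R = a = 6378137 m.
x = R·λ = 6378137 × -0.763361636 = -4868825.097 m.
y = R·ln tan(π/4 + φ/2) = 6378137 × -0.448342387 = -2859589.165 m.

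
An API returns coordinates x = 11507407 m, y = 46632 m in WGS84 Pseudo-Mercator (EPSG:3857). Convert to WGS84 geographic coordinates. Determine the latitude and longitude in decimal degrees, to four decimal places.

R = 6378137 m. λ = x/R = 103.37279589°.
φ = 2·arctan(exp(y/R)) − 90° = 2·arctan(1.00734) − 90° = 0.41889865°.

lat 0.4189°, lon 103.3728°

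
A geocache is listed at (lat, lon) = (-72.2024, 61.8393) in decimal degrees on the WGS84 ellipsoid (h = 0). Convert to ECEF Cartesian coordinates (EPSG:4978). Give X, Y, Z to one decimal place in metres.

WGS84: a = 6378137 m, e² = 0.006694380; N(φ) = a/√(1−e²sin²φ) = 6397579.860 m.
X = (N+h)·cosφ·cosλ = 922869.455 m; Y = (N+h)·cosφ·sinλ = 1723982.632 m; Z = (N(1−e²)+h)·sinφ = -6050627.557 m.

X 922869.5 m, Y 1723982.6 m, Z -6050627.6 m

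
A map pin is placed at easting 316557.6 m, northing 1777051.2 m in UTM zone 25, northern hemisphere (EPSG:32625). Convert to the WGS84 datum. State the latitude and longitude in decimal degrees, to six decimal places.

lat 16.066500°, lon -34.714900°

Zone 25N: λ₀ = -33°, k₀ = 0.9996, false easting 500000 m.
Meridian distance M = (N − FN)/k₀ = 1777762.3 m.
Inverse transverse Mercator on WGS84 gives φ = 16.06650014°, λ = -34.71490010°.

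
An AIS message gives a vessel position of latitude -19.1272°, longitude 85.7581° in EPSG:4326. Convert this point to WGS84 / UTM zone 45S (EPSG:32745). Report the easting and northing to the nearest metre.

Zone 45 central meridian λ₀ = 6×45 − 183 = 87°; Δλ = -1.2419°.
Transverse Mercator on WGS84 with k₀ = 0.9996 gives E = 369381.713 m, N = 7884634.159 m.

E 369382 m, N 7884634 m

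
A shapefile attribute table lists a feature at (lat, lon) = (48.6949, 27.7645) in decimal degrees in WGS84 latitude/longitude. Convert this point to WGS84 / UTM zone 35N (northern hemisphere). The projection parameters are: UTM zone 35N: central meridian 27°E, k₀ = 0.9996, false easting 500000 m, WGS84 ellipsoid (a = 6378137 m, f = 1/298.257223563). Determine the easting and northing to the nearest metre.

E 556258 m, N 5393822 m

Zone 35 central meridian λ₀ = 6×35 − 183 = 27°; Δλ = +0.7645°.
Transverse Mercator on WGS84 with k₀ = 0.9996 gives E = 556257.990 m, N = 5393822.119 m.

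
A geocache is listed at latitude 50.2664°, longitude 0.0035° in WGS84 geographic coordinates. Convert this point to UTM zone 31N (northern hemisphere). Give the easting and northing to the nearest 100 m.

E 286500 m, N 5572500 m

Zone 31 central meridian λ₀ = 6×31 − 183 = 3°; Δλ = -2.9965°.
Transverse Mercator on WGS84 with k₀ = 0.9996 gives E = 286456.331 m, N = 5572547.007 m.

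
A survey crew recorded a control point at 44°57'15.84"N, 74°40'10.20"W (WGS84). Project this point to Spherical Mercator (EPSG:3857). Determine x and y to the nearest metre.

Web Mercator is spherical with R = a = 6378137 m.
x = R·λ = 6378137 × -1.303228626 = -8312170.718 m.
y = R·ln tan(π/4 + φ/2) = 6378137 × 0.880248504 = 5614345.554 m.

x -8312171 m, y 5614346 m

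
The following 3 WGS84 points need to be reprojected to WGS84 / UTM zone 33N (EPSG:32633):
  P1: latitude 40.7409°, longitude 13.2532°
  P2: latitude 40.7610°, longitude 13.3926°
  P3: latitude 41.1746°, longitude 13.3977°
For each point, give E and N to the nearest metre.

UTM zone 33N: λ₀ = 15°, k₀ = 0.9996.
P1 (40.7409°, 13.2532°) → (352514.229, 4511462.682) m.
P2 (40.7610°, 13.3926°) → (364325.403, 4513469.090) m.
P3 (41.1746°, 13.3977°) → (365597.982, 4559377.037) m.

P1: E 352514 m, N 4511463 m; P2: E 364325 m, N 4513469 m; P3: E 365598 m, N 4559377 m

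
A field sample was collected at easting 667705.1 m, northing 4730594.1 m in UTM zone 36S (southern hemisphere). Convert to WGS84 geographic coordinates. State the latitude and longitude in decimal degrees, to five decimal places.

Zone 36S: λ₀ = 33°, k₀ = 0.9996, false easting 500000 m, false northing 10000000 m.
Meridian distance M = (N − FN)/k₀ = -5271514.5 m.
Inverse transverse Mercator on WGS84 gives φ = -47.55639985°, λ = 35.22920008°.

lat -47.55640°, lon 35.22920°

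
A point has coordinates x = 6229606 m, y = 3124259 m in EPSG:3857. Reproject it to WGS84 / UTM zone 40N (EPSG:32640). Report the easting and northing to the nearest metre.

Web Mercator inverse (R = 6378137 m) → φ = 27.00630102°, λ = 55.96150284°.
UTM 40N forward: E = 396967.713 m, N = 2987557.170 m.

E 396968 m, N 2987557 m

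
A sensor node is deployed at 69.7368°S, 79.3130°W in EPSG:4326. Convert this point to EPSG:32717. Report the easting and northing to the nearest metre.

E 565199 m, N 2262577 m

Zone 17 central meridian λ₀ = 6×17 − 183 = -81°; Δλ = +1.6870°.
Transverse Mercator on WGS84 with k₀ = 0.9996 gives E = 565199.167 m, N = 2262577.276 m.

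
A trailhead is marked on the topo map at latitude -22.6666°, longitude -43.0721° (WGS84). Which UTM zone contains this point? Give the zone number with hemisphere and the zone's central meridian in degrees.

Zone 23S, central meridian -45°

UTM zone = ⌊(λ + 180)/6⌋ + 1; -43.0721° ∈ [-48°, -42°) → zone 23.
Hemisphere: S (φ < 0).
Central meridian λ₀ = 6×23 − 183 = -45°.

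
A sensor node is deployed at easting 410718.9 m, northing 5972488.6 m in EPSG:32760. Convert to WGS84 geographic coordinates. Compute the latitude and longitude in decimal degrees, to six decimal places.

lat -36.388600°, lon 176.004501°

Zone 60S: λ₀ = 177°, k₀ = 0.9996, false easting 500000 m, false northing 10000000 m.
Meridian distance M = (N − FN)/k₀ = -4029123.0 m.
Inverse transverse Mercator on WGS84 gives φ = -36.38859961°, λ = 176.00450052°.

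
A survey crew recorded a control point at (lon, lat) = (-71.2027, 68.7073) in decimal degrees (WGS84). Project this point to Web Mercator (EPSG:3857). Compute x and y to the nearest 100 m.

x -7926200 m, y 10660500 m

Web Mercator is spherical with R = a = 6378137 m.
x = R·λ = 6378137 × -1.242721551 = -7926248.307 m.
y = R·ln tan(π/4 + φ/2) = 6378137 × 1.671407296 = 10660464.715 m.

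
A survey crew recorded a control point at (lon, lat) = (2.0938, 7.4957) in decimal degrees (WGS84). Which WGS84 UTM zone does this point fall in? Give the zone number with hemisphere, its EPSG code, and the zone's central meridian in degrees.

UTM zone = ⌊(λ + 180)/6⌋ + 1; 2.0938° ∈ [0°, 6°) → zone 31.
Hemisphere: N (φ ≥ 0).
Central meridian λ₀ = 6×31 − 183 = 3°.
EPSG code: 32631.

Zone 31N (EPSG:32631), central meridian 3°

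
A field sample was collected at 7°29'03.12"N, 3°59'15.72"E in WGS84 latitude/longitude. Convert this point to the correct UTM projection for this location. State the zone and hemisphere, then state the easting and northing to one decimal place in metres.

Longitude 3.9877° lies in the 6° band [0°, 6°), giving zone 31; latitude is north of the equator, so 31N.
Zone 31 central meridian λ₀ = 6×31 − 183 = 3°; Δλ = +0.9877°.
Transverse Mercator on WGS84 with k₀ = 0.9996 gives E = 608981.408 m, N = 827398.420 m.

Zone 31N: E 608981.4 m, N 827398.4 m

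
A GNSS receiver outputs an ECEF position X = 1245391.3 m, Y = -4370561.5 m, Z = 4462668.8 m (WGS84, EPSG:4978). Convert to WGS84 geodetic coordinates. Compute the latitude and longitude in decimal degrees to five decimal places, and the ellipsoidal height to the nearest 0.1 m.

λ = atan2(Y, X) = -74.09510010°; p = √(X²+Y²) = 4544536.0 m.
Bowring's method on WGS84 (a = 6378137 m, b = 6356752.314 m) gives φ = 44.67160016°, h = 1706.562 m.

lat 44.67160°, lon -74.09510°, h 1706.6 m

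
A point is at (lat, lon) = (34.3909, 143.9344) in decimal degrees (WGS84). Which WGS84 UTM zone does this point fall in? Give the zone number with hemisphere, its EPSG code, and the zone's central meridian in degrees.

UTM zone = ⌊(λ + 180)/6⌋ + 1; 143.9344° ∈ [138°, 144°) → zone 54.
Hemisphere: N (φ ≥ 0).
Central meridian λ₀ = 6×54 − 183 = 141°.
EPSG code: 32654.

Zone 54N (EPSG:32654), central meridian 141°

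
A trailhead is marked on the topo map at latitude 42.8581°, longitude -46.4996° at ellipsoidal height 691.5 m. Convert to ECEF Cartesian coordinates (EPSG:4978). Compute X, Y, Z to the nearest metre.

X 3223724 m, Y -3397048 m, Z 4316430 m

WGS84: a = 6378137 m, e² = 0.006694380; N(φ) = a/√(1−e²sin²φ) = 6388037.076 m.
X = (N+h)·cosφ·cosλ = 3223723.696 m; Y = (N+h)·cosφ·sinλ = -3397048.463 m; Z = (N(1−e²)+h)·sinφ = 4316429.846 m.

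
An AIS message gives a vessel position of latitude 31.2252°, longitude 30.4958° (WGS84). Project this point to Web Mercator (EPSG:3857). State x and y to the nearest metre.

x 3394777 m, y 3662030 m

Web Mercator is spherical with R = a = 6378137 m.
x = R·λ = 6378137 × 0.532252118 = 3394776.927 m.
y = R·ln tan(π/4 + φ/2) = 6378137 × 0.574153599 = 3662030.316 m.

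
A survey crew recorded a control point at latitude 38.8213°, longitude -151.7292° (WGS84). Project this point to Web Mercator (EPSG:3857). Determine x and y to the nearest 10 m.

Web Mercator is spherical with R = a = 6378137 m.
x = R·λ = 6378137 × -2.648174111 = -16890417.282 m.
y = R·ln tan(π/4 + φ/2) = 6378137 × 0.736281858 = 4696106.560 m.

x -16890420 m, y 4696110 m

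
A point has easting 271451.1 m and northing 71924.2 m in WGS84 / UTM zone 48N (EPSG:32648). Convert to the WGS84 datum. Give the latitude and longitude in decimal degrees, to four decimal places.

Zone 48N: λ₀ = 105°, k₀ = 0.9996, false easting 500000 m.
Meridian distance M = (N − FN)/k₀ = 71953.0 m.
Inverse transverse Mercator on WGS84 gives φ = 0.65029981°, λ = 102.94640001°.

lat 0.6503°, lon 102.9464°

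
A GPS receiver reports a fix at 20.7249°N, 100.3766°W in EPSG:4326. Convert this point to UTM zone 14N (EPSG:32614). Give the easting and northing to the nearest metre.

E 356661 m, N 2292312 m

Zone 14 central meridian λ₀ = 6×14 − 183 = -99°; Δλ = -1.3766°.
Transverse Mercator on WGS84 with k₀ = 0.9996 gives E = 356660.686 m, N = 2292311.505 m.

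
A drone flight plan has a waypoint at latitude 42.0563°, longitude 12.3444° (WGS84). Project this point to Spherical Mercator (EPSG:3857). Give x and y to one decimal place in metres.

Web Mercator is spherical with R = a = 6378137 m.
x = R·λ = 6378137 × 0.215450424 = 1374172.322 m.
y = R·ln tan(π/4 + φ/2) = 6378137 × 0.810490061 = 5169416.645 m.

x 1374172.3 m, y 5169416.6 m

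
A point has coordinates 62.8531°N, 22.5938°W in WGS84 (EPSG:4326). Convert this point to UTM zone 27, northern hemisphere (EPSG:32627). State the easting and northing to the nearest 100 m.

E 418900 m, N 6970200 m

Zone 27 central meridian λ₀ = 6×27 − 183 = -21°; Δλ = -1.5938°.
Transverse Mercator on WGS84 with k₀ = 0.9996 gives E = 418870.669 m, N = 6970226.396 m.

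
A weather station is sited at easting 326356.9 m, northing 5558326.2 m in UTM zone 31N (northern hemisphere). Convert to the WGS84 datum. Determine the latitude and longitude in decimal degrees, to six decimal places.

Zone 31N: λ₀ = 3°, k₀ = 0.9996, false easting 500000 m.
Meridian distance M = (N − FN)/k₀ = 5560550.4 m.
Inverse transverse Mercator on WGS84 gives φ = 50.15169978°, λ = 0.56930044°.

lat 50.151700°, lon 0.569300°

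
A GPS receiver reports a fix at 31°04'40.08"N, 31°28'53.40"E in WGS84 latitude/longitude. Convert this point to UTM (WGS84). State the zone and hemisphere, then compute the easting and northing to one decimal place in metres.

Zone 36N: E 355144.6 m, N 3439215.2 m

Longitude 31.4815° lies in the 6° band [30°, 36°), giving zone 36; latitude is north of the equator, so 36N.
Zone 36 central meridian λ₀ = 6×36 − 183 = 33°; Δλ = -1.5185°.
Transverse Mercator on WGS84 with k₀ = 0.9996 gives E = 355144.632 m, N = 3439215.193 m.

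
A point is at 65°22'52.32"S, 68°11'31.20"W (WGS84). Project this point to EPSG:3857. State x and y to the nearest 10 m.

x -7591100 m, y -9709510 m

Web Mercator is spherical with R = a = 6378137 m.
x = R·λ = 6378137 × -1.190174924 = -7591098.716 m.
y = R·ln tan(π/4 + φ/2) = 6378137 × -1.522310544 = -9709505.206 m.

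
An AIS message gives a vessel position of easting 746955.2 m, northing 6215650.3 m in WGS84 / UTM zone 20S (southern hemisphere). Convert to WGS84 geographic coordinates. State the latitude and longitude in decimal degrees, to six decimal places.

lat -34.170900°, lon -60.320800°

Zone 20S: λ₀ = -63°, k₀ = 0.9996, false easting 500000 m, false northing 10000000 m.
Meridian distance M = (N − FN)/k₀ = -3785864.0 m.
Inverse transverse Mercator on WGS84 gives φ = -34.17089994°, λ = -60.32080005°.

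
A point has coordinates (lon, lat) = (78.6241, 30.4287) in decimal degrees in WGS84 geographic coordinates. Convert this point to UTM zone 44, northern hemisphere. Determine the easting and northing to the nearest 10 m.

E 271810 m, N 3368690 m

Zone 44 central meridian λ₀ = 6×44 − 183 = 81°; Δλ = -2.3759°.
Transverse Mercator on WGS84 with k₀ = 0.9996 gives E = 271809.185 m, N = 3368687.405 m.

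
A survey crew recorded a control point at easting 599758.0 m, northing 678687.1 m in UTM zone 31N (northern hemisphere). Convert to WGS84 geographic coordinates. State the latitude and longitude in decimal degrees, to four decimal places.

lat 6.1393°, lon 3.9016°

Zone 31N: λ₀ = 3°, k₀ = 0.9996, false easting 500000 m.
Meridian distance M = (N − FN)/k₀ = 678958.7 m.
Inverse transverse Mercator on WGS84 gives φ = 6.13930020°, λ = 3.90160008°.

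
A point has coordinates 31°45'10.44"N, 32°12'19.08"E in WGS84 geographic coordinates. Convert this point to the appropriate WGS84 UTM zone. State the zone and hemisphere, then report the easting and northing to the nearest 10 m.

Zone 36N: E 424730 m, N 3513320 m

Longitude 32.2053° lies in the 6° band [30°, 36°), giving zone 36; latitude is north of the equator, so 36N.
Zone 36 central meridian λ₀ = 6×36 − 183 = 33°; Δλ = -0.7947°.
Transverse Mercator on WGS84 with k₀ = 0.9996 gives E = 424734.640 m, N = 3513321.757 m.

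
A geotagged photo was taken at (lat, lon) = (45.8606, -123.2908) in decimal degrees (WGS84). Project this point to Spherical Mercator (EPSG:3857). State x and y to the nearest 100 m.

Web Mercator is spherical with R = a = 6378137 m.
x = R·λ = 6378137 × -2.151830397 = -13724669.075 m.
y = R·ln tan(π/4 + φ/2) = 6378137 × 0.902777464 = 5758038.344 m.

x -13724700 m, y 5758000 m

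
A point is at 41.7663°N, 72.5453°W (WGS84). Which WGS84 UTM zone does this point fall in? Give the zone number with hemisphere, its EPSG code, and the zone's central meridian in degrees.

UTM zone = ⌊(λ + 180)/6⌋ + 1; -72.5453° ∈ [-78°, -72°) → zone 18.
Hemisphere: N (φ ≥ 0).
Central meridian λ₀ = 6×18 − 183 = -75°.
EPSG code: 32618.

Zone 18N (EPSG:32618), central meridian -75°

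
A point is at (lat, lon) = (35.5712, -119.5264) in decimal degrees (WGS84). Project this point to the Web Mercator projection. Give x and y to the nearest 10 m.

Web Mercator is spherical with R = a = 6378137 m.
x = R·λ = 6378137 × -2.086129223 = -13305617.984 m.
y = R·ln tan(π/4 + φ/2) = 6378137 × 0.665049753 = 4241778.437 m.

x -13305620 m, y 4241780 m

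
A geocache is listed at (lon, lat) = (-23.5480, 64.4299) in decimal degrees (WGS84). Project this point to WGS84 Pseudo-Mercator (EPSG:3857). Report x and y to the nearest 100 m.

Web Mercator is spherical with R = a = 6378137 m.
x = R·λ = 6378137 × -0.410990132 = -2621351.369 m.
y = R·ln tan(π/4 + φ/2) = 6378137 × 1.483157539 = 9459781.979 m.

x -2621400 m, y 9459800 m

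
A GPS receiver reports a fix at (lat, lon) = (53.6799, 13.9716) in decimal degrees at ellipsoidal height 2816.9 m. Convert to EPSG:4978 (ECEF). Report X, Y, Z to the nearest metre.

WGS84: a = 6378137 m, e² = 0.006694380; N(φ) = a/√(1−e²sin²φ) = 6392041.695 m.
X = (N+h)·cosφ·cosλ = 3675592.740 m; Y = (N+h)·cosφ·sinλ = 914493.285 m; Z = (N(1−e²)+h)·sinφ = 5117991.579 m.

X 3675593 m, Y 914493 m, Z 5117992 m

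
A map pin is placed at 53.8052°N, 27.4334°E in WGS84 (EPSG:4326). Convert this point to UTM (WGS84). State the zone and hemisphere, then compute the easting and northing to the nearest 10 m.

Longitude 27.4334° lies in the 6° band [24°, 30°), giving zone 35; latitude is north of the equator, so 35N.
Zone 35 central meridian λ₀ = 6×35 − 183 = 27°; Δλ = +0.4334°.
Transverse Mercator on WGS84 with k₀ = 0.9996 gives E = 528541.557 m, N = 5961935.590 m.

Zone 35N: E 528540 m, N 5961940 m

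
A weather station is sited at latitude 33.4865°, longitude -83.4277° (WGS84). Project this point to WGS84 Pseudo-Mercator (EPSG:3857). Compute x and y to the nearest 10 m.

Web Mercator is spherical with R = a = 6378137 m.
x = R·λ = 6378137 × -1.456088052 = -9287129.082 m.
y = R·ln tan(π/4 + φ/2) = 6378137 × 0.620880075 = 3960058.177 m.

x -9287130 m, y 3960060 m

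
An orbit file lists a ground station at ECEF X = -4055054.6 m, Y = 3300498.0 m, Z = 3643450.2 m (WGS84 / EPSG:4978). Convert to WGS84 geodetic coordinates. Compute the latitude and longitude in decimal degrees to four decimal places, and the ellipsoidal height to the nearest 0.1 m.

lat 35.0514°, lon 140.8571°, h 1590.8 m

λ = atan2(Y, X) = 140.85710007°; p = √(X²+Y²) = 5228456.3 m.
Bowring's method on WGS84 (a = 6378137 m, b = 6356752.314 m) gives φ = 35.05140042°, h = 1590.797 m.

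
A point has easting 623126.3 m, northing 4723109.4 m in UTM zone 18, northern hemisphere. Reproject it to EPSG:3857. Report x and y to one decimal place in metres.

Unproject from UTM 18N (λ₀ = -75°) → φ = 42.65060045°, λ = -73.49790022°.
Web Mercator (R = 6378137 m): x = -8181748.827 m, y = 5258939.988 m.

x -8181748.8 m, y 5258940.0 m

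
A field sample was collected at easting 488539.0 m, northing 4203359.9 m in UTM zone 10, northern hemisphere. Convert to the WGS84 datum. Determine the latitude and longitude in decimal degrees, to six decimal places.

Zone 10N: λ₀ = -123°, k₀ = 0.9996, false easting 500000 m.
Meridian distance M = (N − FN)/k₀ = 4205041.9 m.
Inverse transverse Mercator on WGS84 gives φ = 37.97779982°, λ = -123.13049992°.

lat 37.977800°, lon -123.130500°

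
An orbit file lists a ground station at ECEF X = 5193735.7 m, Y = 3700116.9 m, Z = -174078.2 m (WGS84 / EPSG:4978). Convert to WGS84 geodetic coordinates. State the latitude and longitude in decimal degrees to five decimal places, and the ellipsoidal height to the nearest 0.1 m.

λ = atan2(Y, X) = 35.46680042°; p = √(X²+Y²) = 6376970.7 m.
Bowring's method on WGS84 (a = 6378137 m, b = 6356752.314 m) gives φ = -1.57419977°, h = 1225.272 m.

lat -1.57420°, lon 35.46680°, h 1225.3 m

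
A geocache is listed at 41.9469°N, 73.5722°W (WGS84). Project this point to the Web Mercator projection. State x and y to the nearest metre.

Web Mercator is spherical with R = a = 6378137 m.
x = R·λ = 6378137 × -1.284077128 = -8190019.841 m.
y = R·ln tan(π/4 + φ/2) = 6378137 × 0.807920657 = 5153028.637 m.

x -8190020 m, y 5153029 m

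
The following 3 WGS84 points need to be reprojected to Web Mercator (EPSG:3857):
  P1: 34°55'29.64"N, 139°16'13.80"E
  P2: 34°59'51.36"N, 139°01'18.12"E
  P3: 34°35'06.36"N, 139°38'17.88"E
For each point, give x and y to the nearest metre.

P1: x 15503521 m, y 4153680 m; P2: x 15475825 m, y 4163555 m; P3: x 15544464 m, y 4107640 m

Web Mercator: x = R·λ, y = R·ln tan(π/4+φ/2), R = 6378137 m.
P1 (34.9249°, 139.2705°) → (15503521.143, 4153680.032) m.
P2 (34.9976°, 139.0217°) → (15475824.853, 4163554.998) m.
P3 (34.5851°, 139.6383°) → (15544464.451, 4107639.865) m.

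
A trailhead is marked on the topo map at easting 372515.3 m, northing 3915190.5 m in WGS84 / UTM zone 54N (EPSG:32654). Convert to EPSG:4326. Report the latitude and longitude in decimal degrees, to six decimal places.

Zone 54N: λ₀ = 141°, k₀ = 0.9996, false easting 500000 m.
Meridian distance M = (N − FN)/k₀ = 3916757.2 m.
Inverse transverse Mercator on WGS84 gives φ = 35.37189961°, λ = 139.59659994°.

lat 35.371900°, lon 139.596600°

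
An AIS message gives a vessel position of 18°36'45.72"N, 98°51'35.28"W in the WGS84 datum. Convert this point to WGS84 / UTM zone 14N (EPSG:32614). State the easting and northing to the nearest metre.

Zone 14 central meridian λ₀ = 6×14 − 183 = -99°; Δλ = +0.1402°.
Transverse Mercator on WGS84 with k₀ = 0.9996 gives E = 514789.850 m, N = 2057980.228 m.

E 514790 m, N 2057980 m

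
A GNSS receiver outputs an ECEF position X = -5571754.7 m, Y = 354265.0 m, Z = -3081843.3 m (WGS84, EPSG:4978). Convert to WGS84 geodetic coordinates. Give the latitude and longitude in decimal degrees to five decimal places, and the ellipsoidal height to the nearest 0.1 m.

lat -29.06190°, lon 176.36190°, h 4000.7 m

λ = atan2(Y, X) = 176.36189966°; p = √(X²+Y²) = 5583005.8 m.
Bowring's method on WGS84 (a = 6378137 m, b = 6356752.314 m) gives φ = -29.06189965°, h = 4000.728 m.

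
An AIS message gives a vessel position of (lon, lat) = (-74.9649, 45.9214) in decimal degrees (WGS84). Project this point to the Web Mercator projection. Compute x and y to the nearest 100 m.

Web Mercator is spherical with R = a = 6378137 m.
x = R·λ = 6378137 × -1.308384328 = -8345054.495 m.
y = R·ln tan(π/4 + φ/2) = 6378137 × 0.904302063 = 5767762.449 m.

x -8345100 m, y 5767800 m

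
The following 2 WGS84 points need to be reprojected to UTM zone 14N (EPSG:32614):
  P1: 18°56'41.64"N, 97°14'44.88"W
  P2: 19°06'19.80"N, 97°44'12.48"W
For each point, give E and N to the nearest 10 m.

P1: E 684710 m, N 2095650 m; P2: E 632880 m, N 2112980 m

UTM zone 14N: λ₀ = -99°, k₀ = 0.9996.
P1 (18.9449°, -97.2458°) → (684712.976, 2095648.997) m.
P2 (19.1055°, -97.7368°) → (632876.166, 2112980.344) m.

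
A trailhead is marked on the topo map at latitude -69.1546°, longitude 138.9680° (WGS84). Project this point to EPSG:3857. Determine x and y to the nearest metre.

x 15469847 m, y -10798979 m

Web Mercator is spherical with R = a = 6378137 m.
x = R·λ = 6378137 × 2.425449155 = 15469846.997 m.
y = R·ln tan(π/4 + φ/2) = 6378137 × -1.693124406 = -10798979.421 m.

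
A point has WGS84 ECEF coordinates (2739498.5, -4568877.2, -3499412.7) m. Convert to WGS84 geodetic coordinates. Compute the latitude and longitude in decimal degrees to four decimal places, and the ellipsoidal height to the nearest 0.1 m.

lat -33.4773°, lon -59.0531°, h 2136.0 m

λ = atan2(Y, X) = -59.05310062°; p = √(X²+Y²) = 5327240.5 m.
Bowring's method on WGS84 (a = 6378137 m, b = 6356752.314 m) gives φ = -33.47729954°, h = 2135.994 m.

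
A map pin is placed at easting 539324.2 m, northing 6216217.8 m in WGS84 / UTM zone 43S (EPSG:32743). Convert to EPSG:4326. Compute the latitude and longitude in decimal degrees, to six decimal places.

Zone 43S: λ₀ = 75°, k₀ = 0.9996, false easting 500000 m, false northing 10000000 m.
Meridian distance M = (N − FN)/k₀ = -3785296.3 m.
Inverse transverse Mercator on WGS84 gives φ = -34.19429972°, λ = 75.42679974°.

lat -34.194300°, lon 75.426800°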